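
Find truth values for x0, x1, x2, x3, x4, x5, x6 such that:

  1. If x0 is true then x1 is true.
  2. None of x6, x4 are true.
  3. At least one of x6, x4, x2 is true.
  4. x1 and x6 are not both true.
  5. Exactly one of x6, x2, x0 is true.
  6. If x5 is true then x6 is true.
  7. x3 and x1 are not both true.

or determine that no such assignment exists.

x0=F, x1=F, x2=T, x3=T, x4=F, x5=F, x6=F

  (1) x0=F ⇒ x1: vacuous ✓
  (2) {x6, x4}: 0 true — none ✓
  (3) {x6, x4, x2}: 1 true — at least one ✓
  (4) x1=F, x6=F — not both ✓
  (5) {x6, x2, x0}: 1 true — exactly one ✓
  (6) x5=F ⇒ x6: vacuous ✓
  (7) x3=T, x1=F — not both ✓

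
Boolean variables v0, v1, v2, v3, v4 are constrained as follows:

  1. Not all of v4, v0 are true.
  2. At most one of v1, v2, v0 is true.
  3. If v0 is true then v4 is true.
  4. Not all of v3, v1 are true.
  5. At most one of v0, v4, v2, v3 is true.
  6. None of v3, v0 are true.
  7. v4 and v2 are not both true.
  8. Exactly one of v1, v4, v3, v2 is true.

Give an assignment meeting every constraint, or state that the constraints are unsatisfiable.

v0 = False; v1 = False; v2 = False; v3 = False; v4 = True

  (1) {v4, v0}: 1/2 true — not all ✓
  (2) {v1, v2, v0}: 0 true — at most one ✓
  (3) v0=F ⇒ v4: vacuous ✓
  (4) {v3, v1}: 0/2 true — not all ✓
  (5) {v0, v4, v2, v3}: 1 true — at most one ✓
  (6) {v3, v0}: 0 true — none ✓
  (7) v4=T, v2=F — not both ✓
  (8) {v1, v4, v3, v2}: 1 true — exactly one ✓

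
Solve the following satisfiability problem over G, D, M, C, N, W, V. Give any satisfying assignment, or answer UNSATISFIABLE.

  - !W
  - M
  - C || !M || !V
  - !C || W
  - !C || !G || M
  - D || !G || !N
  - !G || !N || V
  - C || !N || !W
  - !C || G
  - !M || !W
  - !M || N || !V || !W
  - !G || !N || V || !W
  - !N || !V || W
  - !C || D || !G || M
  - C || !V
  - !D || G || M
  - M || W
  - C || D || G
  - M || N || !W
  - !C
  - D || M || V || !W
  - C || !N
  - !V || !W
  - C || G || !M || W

G: True, D: False, M: True, C: False, N: False, W: False, V: False

Unit clause (!W) forces W = False.
Unit clause (M) forces M = True.
In (!C || W) only !C is left, so C = False.
In (C || !V) only !V is left, so V = False.
In (C || !N) only !N is left, so N = False.
In (C || G || !M || W) only G is left, so G = True.
Set D = False.
All clauses satisfied.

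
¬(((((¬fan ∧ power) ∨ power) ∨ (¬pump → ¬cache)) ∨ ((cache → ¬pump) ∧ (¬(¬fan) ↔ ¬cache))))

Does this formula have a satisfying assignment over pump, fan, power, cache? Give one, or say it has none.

pump = False; fan = True; power = False; cache = True

  ¬(((((¬fan ∧ power) ∨ power) ∨ (¬pump → ¬cache)) ∨ ((cache → ¬pump) ∧ (¬(¬fan) ↔ ¬cache)))) = True
    (((¬fan ∧ power) ∨ power) ∨ (¬pump → ¬cache)) ∨ ((cache → ¬pump) ∧ (¬(¬fan) ↔ ¬cache)) = False
      ((¬fan ∧ power) ∨ power) ∨ (¬pump → ¬cache) = False
        (¬fan ∧ power) ∨ power = False
          ¬fan ∧ power = False
            ¬fan = False
        ¬pump → ¬cache = False
          ¬pump = True
          ¬cache = False
      (cache → ¬pump) ∧ (¬(¬fan) ↔ ¬cache) = False
        cache → ¬pump = True
          ¬pump = True
        ¬(¬fan) ↔ ¬cache = False
          ¬(¬fan) = True
            ¬fan = False
          ¬cache = False
The formula evaluates to True.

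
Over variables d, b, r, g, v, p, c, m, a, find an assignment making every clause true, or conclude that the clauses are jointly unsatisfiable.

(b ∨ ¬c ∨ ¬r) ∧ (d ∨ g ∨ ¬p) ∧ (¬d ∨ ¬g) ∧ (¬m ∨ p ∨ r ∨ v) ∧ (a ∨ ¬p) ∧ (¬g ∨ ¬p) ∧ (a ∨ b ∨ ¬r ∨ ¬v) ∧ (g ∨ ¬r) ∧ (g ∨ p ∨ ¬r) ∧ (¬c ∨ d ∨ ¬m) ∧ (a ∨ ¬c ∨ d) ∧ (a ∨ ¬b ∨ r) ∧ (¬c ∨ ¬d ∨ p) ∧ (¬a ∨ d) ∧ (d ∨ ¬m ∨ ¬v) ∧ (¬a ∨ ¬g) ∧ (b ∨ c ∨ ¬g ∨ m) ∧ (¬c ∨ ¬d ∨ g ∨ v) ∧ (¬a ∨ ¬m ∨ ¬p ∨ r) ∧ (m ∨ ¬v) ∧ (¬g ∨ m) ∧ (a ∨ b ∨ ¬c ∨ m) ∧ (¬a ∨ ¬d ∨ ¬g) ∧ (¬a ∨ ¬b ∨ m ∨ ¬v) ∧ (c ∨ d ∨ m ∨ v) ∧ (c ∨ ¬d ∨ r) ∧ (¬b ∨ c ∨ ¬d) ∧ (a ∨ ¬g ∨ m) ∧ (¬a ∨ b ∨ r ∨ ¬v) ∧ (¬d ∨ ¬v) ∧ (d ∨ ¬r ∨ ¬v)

d=F, b=T, r=T, g=T, v=F, p=F, c=F, m=T, a=F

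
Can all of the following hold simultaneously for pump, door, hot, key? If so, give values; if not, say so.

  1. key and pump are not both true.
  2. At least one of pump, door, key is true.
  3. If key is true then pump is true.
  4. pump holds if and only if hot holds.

pump=T, door=F, hot=T, key=F

  (1) key=F, pump=T — not both ✓
  (2) {pump, door, key}: 1 true — at least one ✓
  (3) key=F ⇒ pump: vacuous ✓
  (4) pump=T, hot=T — same ✓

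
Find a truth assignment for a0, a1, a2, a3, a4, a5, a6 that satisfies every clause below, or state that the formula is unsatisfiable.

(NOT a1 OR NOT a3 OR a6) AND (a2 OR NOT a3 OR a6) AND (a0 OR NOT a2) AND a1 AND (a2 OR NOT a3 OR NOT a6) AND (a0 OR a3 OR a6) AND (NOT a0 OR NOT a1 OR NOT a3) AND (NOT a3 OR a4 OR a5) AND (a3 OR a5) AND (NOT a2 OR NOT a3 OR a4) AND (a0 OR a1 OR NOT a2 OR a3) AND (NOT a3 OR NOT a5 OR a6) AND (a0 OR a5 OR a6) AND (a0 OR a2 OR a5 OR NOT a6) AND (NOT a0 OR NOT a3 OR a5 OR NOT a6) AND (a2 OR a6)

Unit clause (a1) forces a1 = True.
Set a0 = False.
  then (a0 OR NOT a2) forces a2 = False.
  then (a2 OR a6) forces a6 = True.
  then (a2 OR NOT a3 OR NOT a6) forces a3 = False.
  then (a3 OR a5) forces a5 = True.
Set a4 = True.
All clauses satisfied.

a0: False; a1: True; a2: False; a3: False; a4: True; a5: True; a6: True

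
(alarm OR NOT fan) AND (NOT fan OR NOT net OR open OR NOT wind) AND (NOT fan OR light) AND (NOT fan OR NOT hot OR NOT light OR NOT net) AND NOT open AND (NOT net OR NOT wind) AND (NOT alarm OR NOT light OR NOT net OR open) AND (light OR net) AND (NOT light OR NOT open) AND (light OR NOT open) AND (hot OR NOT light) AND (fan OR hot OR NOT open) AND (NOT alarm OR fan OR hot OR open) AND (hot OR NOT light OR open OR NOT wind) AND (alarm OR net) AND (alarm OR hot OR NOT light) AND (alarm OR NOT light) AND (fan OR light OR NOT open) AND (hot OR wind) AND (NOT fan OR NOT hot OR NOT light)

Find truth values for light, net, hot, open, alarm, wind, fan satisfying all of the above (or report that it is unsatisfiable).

Unit clause (NOT open) forces open = False.
Set light = True.
  then (hot OR NOT light) forces hot = True.
  then (alarm OR NOT light) forces alarm = True.
  then (NOT fan OR NOT hot OR NOT light) forces fan = False.
  then (NOT alarm OR NOT light OR NOT net OR open) forces net = False.
Set wind = True.
All clauses satisfied.

light=T, net=F, hot=T, open=F, alarm=T, wind=T, fan=F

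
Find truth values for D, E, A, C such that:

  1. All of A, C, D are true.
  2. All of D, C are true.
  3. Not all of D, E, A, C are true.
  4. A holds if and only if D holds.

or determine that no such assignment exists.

D: True; E: False; A: True; C: True

  (1) {A, C, D}: all 3 true ✓
  (2) {D, C}: all 2 true ✓
  (3) {D, E, A, C}: 3/4 true — not all ✓
  (4) A=T, D=T — same ✓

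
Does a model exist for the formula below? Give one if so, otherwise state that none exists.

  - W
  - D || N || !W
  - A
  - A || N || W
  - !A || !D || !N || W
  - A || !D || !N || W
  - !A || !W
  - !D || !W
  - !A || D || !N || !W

Case W = True:
  (A) forces A = True.
  Clause (!A || !W) is falsified — contradiction.
Case W = False:
  Clause (W) is falsified — contradiction.
Both cases fail, so the formula is unsatisfiable.

No satisfying assignment exists.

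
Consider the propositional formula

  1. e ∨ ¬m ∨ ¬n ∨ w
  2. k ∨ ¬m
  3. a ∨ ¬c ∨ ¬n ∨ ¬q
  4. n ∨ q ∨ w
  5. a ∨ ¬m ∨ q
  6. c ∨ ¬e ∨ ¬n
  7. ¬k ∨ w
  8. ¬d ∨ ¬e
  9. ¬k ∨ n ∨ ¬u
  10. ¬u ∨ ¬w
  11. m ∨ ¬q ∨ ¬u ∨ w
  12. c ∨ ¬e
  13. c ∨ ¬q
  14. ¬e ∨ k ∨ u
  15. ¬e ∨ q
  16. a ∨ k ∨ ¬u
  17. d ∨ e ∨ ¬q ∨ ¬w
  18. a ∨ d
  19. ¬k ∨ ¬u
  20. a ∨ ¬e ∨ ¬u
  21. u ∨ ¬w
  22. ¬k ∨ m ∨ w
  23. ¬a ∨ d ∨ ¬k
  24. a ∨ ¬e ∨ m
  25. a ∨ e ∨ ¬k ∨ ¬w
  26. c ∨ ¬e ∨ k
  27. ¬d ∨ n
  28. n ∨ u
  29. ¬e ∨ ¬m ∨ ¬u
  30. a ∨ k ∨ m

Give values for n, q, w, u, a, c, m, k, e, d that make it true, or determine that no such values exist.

n = True, q = False, w = False, u = True, a = True, c = False, m = False, k = False, e = False, d = False

Set n = True.
Set q = False.
  then (¬e ∨ q) forces e = False.
Try w = True:
  (¬u ∨ ¬w) forces u = False.
  clause (u ∨ ¬w) is falsified — backtrack.
So w = False.
  then (e ∨ ¬m ∨ ¬n ∨ w) forces m = False.
  then (¬k ∨ w) forces k = False.
  then (a ∨ k ∨ m) forces a = True.
Set u = True.
Set c = False.
Set d = False.
All clauses satisfied.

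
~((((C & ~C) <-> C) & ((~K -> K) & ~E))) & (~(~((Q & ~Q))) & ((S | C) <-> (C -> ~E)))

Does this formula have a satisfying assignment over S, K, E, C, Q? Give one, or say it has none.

Unsatisfiable — no assignment works.

The conjunct ~(~((Q & ~Q))) is unsatisfiable on its own:
  Q=F: evaluates to False.
  Q=T: evaluates to False.
So the whole conjunction is unsatisfiable.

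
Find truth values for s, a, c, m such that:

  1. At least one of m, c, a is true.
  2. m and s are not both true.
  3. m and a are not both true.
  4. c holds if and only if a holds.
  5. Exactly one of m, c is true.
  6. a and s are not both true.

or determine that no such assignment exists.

s = False; a = True; c = True; m = False

  (1) {m, c, a}: 2 true — at least one ✓
  (2) m=F, s=F — not both ✓
  (3) m=F, a=T — not both ✓
  (4) c=T, a=T — same ✓
  (5) {m, c}: 1 true — exactly one ✓
  (6) a=T, s=F — not both ✓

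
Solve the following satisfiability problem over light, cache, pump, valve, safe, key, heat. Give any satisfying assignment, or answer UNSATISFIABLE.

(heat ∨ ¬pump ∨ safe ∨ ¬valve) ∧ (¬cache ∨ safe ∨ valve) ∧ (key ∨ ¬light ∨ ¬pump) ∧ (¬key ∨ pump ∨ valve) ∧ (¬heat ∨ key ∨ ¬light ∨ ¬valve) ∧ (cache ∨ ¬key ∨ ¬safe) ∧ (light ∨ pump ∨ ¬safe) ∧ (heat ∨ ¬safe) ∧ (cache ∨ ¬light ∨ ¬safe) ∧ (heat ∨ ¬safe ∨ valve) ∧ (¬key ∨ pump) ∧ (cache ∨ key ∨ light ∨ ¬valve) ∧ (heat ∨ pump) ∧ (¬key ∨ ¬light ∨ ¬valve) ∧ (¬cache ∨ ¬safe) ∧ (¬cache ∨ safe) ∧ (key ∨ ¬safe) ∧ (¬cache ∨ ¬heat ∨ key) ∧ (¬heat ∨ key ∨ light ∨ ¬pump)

light=F; cache=F; pump=T; valve=T; safe=F; key=T; heat=T

Set light = False.
Try cache = True:
  (¬cache ∨ ¬safe) forces safe = False.
  clause (¬cache ∨ safe) is falsified — backtrack.
So cache = False.
Set pump = True.
Set valve = True.
  then (cache ∨ key ∨ light ∨ ¬valve) forces key = True.
  then (cache ∨ ¬key ∨ ¬safe) forces safe = False.
  then (heat ∨ ¬pump ∨ safe ∨ ¬valve) forces heat = True.
All clauses satisfied.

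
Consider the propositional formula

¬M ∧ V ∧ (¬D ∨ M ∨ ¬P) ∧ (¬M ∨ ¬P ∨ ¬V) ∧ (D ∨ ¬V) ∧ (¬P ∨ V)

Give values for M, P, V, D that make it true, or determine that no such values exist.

Unit clause (¬M) forces M = False.
Unit clause (V) forces V = True.
In (D ∨ ¬V) only D is left, so D = True.
In (¬D ∨ M ∨ ¬P) only ¬P is left, so P = False.
Check each clause:
  (¬M): ¬M holds.
  (V): V holds.
  (¬D ∨ M ∨ ¬P): ¬P holds.
  (¬M ∨ ¬P ∨ ¬V): ¬M holds.
  (D ∨ ¬V): D holds.
  (¬P ∨ V): ¬P holds.
All clauses satisfied.

M = False; P = False; V = True; D = True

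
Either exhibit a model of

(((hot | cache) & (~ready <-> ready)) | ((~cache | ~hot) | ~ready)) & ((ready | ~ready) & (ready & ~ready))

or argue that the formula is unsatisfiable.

Case ready = True: the conjunct ~ready is False.
Case ready = False: the conjunct ready is False.
Both cases fail — unsatisfiable.

UNSATISFIABLE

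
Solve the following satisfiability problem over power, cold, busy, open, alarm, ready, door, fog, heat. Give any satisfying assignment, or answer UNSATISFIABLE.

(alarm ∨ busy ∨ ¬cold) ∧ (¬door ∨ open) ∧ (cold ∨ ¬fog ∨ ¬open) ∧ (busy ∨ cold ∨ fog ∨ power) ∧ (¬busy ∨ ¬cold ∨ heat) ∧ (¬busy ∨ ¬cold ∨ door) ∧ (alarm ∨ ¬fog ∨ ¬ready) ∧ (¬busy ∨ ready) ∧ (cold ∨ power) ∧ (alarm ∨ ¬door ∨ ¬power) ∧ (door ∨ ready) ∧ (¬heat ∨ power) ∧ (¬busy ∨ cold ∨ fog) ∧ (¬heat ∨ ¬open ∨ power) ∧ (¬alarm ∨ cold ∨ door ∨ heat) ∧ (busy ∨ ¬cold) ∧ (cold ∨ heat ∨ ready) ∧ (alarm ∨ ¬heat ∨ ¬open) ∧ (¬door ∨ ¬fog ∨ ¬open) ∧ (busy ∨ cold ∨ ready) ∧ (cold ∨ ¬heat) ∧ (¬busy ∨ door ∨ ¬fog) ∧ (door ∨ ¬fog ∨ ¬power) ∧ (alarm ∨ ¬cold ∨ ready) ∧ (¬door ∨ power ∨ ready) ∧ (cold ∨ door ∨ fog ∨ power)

Try power = False:
  (cold ∨ power) forces cold = True.
  (¬heat ∨ power) forces heat = False.
  (¬busy ∨ ¬cold ∨ heat) forces busy = False.
  clause (busy ∨ ¬cold) is falsified — backtrack.
So power = True.
Set cold = False.
  then (cold ∨ ¬heat) forces heat = False.
  then (cold ∨ heat ∨ ready) forces ready = True.
Set busy = False.
Set open = False.
  then (¬door ∨ open) forces door = False.
  then (¬alarm ∨ cold ∨ door ∨ heat) forces alarm = False.
  then (door ∨ ¬fog ∨ ¬power) forces fog = False.
All clauses satisfied.

power=T; cold=F; busy=F; open=F; alarm=F; ready=T; door=F; fog=F; heat=F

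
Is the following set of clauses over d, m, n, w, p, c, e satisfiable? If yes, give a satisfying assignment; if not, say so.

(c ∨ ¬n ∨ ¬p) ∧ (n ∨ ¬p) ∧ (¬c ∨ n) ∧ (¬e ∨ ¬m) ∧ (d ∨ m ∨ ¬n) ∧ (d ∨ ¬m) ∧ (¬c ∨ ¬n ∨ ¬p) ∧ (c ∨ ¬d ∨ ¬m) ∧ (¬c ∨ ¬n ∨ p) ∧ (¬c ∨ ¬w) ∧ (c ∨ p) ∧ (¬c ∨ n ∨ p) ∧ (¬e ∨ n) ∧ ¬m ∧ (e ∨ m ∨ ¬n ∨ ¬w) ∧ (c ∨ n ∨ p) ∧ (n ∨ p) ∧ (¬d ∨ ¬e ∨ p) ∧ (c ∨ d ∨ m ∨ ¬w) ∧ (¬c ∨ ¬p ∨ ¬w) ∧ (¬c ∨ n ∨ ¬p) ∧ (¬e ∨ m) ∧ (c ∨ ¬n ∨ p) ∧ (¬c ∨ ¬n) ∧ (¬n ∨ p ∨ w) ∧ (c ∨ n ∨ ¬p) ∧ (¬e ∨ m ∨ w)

Unsatisfiable

Case c = True:
  (¬c ∨ n) forces n = True.
  Clause (¬c ∨ ¬n) is falsified — contradiction.
Case c = False:
  (c ∨ p) forces p = True.
  (c ∨ ¬n ∨ ¬p) forces n = False.
  Clause (n ∨ ¬p) is falsified — contradiction.
Both cases fail, so the formula is unsatisfiable.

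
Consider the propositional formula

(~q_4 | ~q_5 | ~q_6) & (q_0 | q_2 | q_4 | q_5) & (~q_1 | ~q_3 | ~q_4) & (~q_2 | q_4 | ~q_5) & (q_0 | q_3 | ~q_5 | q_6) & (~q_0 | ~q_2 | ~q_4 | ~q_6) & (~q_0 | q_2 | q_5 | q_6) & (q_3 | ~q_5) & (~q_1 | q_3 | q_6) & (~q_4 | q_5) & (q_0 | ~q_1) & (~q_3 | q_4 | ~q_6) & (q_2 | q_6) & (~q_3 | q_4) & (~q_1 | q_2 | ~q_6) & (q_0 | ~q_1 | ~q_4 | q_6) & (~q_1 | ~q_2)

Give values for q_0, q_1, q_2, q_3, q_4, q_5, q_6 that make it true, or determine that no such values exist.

q_0=F, q_1=F, q_2=T, q_3=F, q_4=F, q_5=F, q_6=T

Set q_0 = False.
  then (q_0 | ~q_1) forces q_1 = False.
Set q_2 = True.
Set q_3 = False.
  then (q_3 | ~q_5) forces q_5 = False.
  then (~q_4 | q_5) forces q_4 = False.
Set q_6 = True.
All clauses satisfied.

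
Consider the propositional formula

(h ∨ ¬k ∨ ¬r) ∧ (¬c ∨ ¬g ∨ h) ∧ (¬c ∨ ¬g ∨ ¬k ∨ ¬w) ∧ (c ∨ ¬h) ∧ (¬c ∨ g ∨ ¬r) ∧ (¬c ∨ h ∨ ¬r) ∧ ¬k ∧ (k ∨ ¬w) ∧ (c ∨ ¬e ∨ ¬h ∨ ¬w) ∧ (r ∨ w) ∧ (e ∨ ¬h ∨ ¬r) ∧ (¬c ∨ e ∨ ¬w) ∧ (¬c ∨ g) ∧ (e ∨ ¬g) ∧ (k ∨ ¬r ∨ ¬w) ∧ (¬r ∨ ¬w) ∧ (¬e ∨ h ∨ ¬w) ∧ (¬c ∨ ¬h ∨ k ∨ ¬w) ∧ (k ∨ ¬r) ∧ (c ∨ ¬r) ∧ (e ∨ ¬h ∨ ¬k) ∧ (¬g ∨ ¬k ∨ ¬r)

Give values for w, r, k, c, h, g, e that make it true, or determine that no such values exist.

Unsatisfiable

Case k = True:
  Clause (¬k) is falsified — contradiction.
Case k = False:
  (k ∨ ¬w) forces w = False.
  (r ∨ w) forces r = True.
  Clause (k ∨ ¬r) is falsified — contradiction.
Both cases fail, so the formula is unsatisfiable.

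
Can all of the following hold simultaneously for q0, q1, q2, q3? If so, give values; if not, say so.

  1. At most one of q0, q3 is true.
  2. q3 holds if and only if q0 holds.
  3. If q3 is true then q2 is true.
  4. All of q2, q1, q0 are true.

Case q0 = True:
  (1) with q0=T forces q3 = False.
  Constraint (2) is violated (q3=F, q0=T) — contradiction.
Case q0 = False:
  Constraint (4) is violated (q0=F) — contradiction.
Both cases fail — unsatisfiable.

Unsatisfiable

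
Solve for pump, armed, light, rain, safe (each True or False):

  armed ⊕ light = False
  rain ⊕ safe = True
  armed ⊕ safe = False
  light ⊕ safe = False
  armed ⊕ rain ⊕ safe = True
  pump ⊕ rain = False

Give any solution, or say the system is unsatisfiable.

pump = True; armed = False; light = False; rain = True; safe = False

armed ⊕ light = F ⊕ F = False ✓
rain ⊕ safe = T ⊕ F = True ✓
armed ⊕ safe = F ⊕ F = False ✓
light ⊕ safe = F ⊕ F = False ✓
armed ⊕ rain ⊕ safe = F ⊕ T ⊕ F = True ✓
pump ⊕ rain = T ⊕ T = False ✓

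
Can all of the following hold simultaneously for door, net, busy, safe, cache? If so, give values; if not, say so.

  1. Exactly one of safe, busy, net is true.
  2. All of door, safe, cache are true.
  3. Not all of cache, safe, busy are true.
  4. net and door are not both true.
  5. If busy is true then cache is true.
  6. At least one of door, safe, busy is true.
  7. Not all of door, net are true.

door = True; net = False; busy = False; safe = True; cache = True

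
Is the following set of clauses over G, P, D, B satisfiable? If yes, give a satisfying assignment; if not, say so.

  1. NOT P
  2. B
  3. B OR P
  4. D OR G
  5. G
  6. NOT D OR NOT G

G: True, P: False, D: False, B: True

Unit clause (NOT P) forces P = False.
Unit clause (B) forces B = True.
Unit clause (G) forces G = True.
In (NOT D OR NOT G) only NOT D is left, so D = False.
All clauses satisfied.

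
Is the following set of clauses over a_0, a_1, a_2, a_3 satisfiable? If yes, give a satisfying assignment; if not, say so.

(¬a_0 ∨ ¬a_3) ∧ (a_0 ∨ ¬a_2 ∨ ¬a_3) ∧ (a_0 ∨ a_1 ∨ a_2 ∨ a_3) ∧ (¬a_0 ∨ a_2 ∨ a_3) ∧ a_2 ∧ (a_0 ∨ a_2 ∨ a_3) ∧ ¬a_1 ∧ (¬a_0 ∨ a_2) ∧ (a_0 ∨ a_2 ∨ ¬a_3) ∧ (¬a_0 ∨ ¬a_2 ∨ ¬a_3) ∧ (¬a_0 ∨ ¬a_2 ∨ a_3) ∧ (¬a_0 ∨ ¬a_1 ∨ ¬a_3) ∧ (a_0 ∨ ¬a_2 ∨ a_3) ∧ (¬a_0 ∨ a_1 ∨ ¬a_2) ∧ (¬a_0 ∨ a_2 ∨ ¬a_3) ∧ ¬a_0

Unsatisfiable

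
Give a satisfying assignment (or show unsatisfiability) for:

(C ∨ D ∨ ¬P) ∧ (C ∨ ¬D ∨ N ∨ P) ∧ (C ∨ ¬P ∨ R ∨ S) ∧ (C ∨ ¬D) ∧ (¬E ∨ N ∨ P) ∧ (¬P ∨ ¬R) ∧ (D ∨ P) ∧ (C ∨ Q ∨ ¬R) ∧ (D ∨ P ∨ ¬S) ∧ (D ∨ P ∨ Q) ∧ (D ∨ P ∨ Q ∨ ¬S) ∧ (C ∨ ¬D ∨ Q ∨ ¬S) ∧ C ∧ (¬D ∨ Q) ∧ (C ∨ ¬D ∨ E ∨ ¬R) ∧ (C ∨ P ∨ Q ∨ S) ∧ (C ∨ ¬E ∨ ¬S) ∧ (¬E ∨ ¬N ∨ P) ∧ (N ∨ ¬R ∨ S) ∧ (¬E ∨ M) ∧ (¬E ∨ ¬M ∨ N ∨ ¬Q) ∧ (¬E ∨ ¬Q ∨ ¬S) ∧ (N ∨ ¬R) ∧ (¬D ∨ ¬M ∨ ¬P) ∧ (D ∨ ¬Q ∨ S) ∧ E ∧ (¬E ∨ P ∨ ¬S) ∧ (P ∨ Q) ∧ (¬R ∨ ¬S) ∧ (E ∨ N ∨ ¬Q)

M=T; E=T; R=F; C=T; N=F; P=T; D=F; S=F; Q=F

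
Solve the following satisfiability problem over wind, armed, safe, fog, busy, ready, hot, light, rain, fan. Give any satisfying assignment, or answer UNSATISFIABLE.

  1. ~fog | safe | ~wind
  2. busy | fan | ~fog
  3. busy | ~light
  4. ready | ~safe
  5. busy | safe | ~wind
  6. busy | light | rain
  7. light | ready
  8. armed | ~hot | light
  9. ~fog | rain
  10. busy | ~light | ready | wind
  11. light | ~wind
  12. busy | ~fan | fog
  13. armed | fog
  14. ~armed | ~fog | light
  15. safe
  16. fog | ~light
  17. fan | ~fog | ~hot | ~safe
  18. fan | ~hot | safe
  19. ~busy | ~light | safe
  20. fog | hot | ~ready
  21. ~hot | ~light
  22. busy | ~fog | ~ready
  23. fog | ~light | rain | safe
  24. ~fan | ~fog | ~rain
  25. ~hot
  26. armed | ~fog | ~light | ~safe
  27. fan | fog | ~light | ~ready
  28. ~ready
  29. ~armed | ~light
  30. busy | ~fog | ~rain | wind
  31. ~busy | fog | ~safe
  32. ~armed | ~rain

Case safe = True:
  (ready | ~safe) forces ready = True.
  Clause (~ready) is falsified — contradiction.
Case safe = False:
  Clause (safe) is falsified — contradiction.
Both cases fail, so the formula is unsatisfiable.

Unsatisfiable — no assignment works.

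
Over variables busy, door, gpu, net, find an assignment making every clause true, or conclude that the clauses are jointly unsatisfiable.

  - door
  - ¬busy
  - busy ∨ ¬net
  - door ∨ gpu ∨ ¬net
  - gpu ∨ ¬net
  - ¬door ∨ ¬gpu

busy: False, door: True, gpu: False, net: False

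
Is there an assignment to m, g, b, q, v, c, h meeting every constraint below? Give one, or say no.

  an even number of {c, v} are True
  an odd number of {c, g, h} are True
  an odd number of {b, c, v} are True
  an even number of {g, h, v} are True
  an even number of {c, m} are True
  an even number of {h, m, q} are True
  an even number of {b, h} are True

Adding constraints 1, 2, 4 mod 2: every variable appears an even number of times on the left, so the left side is 0.
But the right sides sum to 1 (mod 2). 0 ≠ 1 — the system is inconsistent.

The formula is unsatisfiable.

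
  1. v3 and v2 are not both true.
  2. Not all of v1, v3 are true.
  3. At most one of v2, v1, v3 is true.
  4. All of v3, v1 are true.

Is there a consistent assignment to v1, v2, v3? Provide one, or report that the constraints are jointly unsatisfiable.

The formula is unsatisfiable.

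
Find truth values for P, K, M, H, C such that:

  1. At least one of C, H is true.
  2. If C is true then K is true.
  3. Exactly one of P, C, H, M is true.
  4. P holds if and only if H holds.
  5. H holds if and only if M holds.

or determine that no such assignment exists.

P = False, K = True, M = False, H = False, C = True

  (1) {C, H}: 1 true — at least one ✓
  (2) C=T ⇒ K: T ✓
  (3) {P, C, H, M}: 1 true — exactly one ✓
  (4) P=F, H=F — same ✓
  (5) H=F, M=F — same ✓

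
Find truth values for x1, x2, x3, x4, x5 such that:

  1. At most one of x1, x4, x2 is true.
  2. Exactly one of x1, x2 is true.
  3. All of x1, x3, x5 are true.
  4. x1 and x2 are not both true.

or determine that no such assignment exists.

x1=T; x2=F; x3=T; x4=F; x5=T

  (1) {x1, x4, x2}: 1 true — at most one ✓
  (2) {x1, x2}: 1 true — exactly one ✓
  (3) {x1, x3, x5}: all 3 true ✓
  (4) x1=T, x2=F — not both ✓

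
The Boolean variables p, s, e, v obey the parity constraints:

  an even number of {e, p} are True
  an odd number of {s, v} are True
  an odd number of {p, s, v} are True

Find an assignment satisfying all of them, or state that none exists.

p: False, s: False, e: False, v: True

{e, p}: 0 true → even ✓
{s, v}: 1 true → odd ✓
{p, s, v}: 1 true → odd ✓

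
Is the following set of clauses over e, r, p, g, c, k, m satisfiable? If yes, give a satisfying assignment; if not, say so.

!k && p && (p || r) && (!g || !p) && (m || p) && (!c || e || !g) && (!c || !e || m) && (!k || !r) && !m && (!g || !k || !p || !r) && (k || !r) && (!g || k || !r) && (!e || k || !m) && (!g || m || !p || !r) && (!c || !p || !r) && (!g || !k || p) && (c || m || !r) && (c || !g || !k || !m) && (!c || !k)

Unit clause (!k) forces k = False.
Unit clause (p) forces p = True.
In (!g || !p) only !g is left, so g = False.
Unit clause (!m) forces m = False.
In (k || !r) only !r is left, so r = False.
Set e = True.
  then (!c || !e || m) forces c = False.
All clauses satisfied.

e = True, r = False, p = True, g = False, c = False, k = False, m = False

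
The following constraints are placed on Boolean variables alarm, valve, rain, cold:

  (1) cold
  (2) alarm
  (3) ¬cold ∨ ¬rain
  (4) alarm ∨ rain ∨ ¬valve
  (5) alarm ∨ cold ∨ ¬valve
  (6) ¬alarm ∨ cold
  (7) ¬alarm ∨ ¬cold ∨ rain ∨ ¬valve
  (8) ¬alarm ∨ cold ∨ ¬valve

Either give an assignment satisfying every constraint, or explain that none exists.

alarm: True, valve: False, rain: False, cold: True

Unit clause (cold) forces cold = True.
Unit clause (alarm) forces alarm = True.
In (¬cold ∨ ¬rain) only ¬rain is left, so rain = False.
In (¬alarm ∨ ¬cold ∨ rain ∨ ¬valve) only ¬valve is left, so valve = False.
Check each clause:
  (cold): cold holds.
  (alarm): alarm holds.
  (¬cold ∨ ¬rain): ¬rain holds.
  (alarm ∨ rain ∨ ¬valve): alarm holds.
  (alarm ∨ cold ∨ ¬valve): alarm holds.
  (¬alarm ∨ cold): cold holds.
  (¬alarm ∨ ¬cold ∨ rain ∨ ¬valve): ¬valve holds.
  (¬alarm ∨ cold ∨ ¬valve): cold holds.
All clauses satisfied.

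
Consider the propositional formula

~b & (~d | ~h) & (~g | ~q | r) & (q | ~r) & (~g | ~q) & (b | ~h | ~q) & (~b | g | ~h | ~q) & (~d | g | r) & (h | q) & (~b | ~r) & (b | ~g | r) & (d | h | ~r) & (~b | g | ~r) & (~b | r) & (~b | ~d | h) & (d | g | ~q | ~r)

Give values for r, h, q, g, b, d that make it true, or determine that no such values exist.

Unit clause (~b) forces b = False.
Set r = False.
  then (b | ~g | r) forces g = False.
  then (~d | g | r) forces d = False.
Set h = True.
  then (b | ~h | ~q) forces q = False.
All clauses satisfied.

r=F, h=T, q=F, g=F, b=F, d=F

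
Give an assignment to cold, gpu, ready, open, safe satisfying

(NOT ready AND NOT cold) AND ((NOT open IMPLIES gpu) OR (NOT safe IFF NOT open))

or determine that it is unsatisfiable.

cold: False; gpu: True; ready: False; open: True; safe: False

  NOT ready AND NOT cold = True
    NOT ready = True
    NOT cold = True
  (NOT open IMPLIES gpu) OR (NOT safe IFF NOT open) = True
    NOT open IMPLIES gpu = True
      NOT open = False
    NOT safe IFF NOT open = False
      NOT safe = True
      NOT open = False
Both conjuncts True, so the formula holds.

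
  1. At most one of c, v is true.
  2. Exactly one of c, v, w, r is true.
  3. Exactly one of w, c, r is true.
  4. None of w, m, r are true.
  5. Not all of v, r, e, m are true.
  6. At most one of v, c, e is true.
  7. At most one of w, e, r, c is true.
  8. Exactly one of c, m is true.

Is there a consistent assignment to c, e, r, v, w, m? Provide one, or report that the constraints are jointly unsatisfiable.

c: True; e: False; r: False; v: False; w: False; m: False

  (1) {c, v}: 1 true — at most one ✓
  (2) {c, v, w, r}: 1 true — exactly one ✓
  (3) {w, c, r}: 1 true — exactly one ✓
  (4) {w, m, r}: 0 true — none ✓
  (5) {v, r, e, m}: 0/4 true — not all ✓
  (6) {v, c, e}: 1 true — at most one ✓
  (7) {w, e, r, c}: 1 true — at most one ✓
  (8) {c, m}: 1 true — exactly one ✓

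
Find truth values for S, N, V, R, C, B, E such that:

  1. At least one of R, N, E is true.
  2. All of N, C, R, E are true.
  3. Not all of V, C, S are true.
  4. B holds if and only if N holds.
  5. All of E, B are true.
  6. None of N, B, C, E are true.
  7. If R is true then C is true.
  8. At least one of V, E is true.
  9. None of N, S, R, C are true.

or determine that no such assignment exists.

Case N = True:
  Constraint (6) is violated (N=T) — contradiction.
Case N = False:
  Constraint (2) is violated (N=F) — contradiction.
Both cases fail — unsatisfiable.

The formula is unsatisfiable.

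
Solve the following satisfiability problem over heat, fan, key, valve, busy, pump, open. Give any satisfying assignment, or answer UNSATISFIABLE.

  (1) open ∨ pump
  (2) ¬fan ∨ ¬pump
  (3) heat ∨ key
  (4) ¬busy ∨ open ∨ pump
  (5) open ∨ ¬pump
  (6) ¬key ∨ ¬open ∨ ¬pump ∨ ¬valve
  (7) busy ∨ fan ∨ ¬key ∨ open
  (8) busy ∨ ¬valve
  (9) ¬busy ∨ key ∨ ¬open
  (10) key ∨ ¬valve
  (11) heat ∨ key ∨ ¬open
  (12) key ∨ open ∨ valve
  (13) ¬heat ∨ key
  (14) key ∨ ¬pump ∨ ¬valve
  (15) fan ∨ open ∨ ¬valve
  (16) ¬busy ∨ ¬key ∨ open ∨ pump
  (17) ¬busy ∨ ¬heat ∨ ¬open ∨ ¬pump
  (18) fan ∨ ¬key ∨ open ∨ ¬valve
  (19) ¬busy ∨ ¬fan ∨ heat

heat: False, fan: False, key: True, valve: False, busy: True, pump: False, open: True

Set heat = False.
  then (heat ∨ key) forces key = True.
Set fan = False.
Set valve = False.
Set busy = True.
Set pump = False.
  then (open ∨ pump) forces open = True.
All clauses satisfied.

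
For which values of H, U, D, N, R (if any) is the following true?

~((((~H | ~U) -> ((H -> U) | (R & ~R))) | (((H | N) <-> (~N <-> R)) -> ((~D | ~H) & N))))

H=T, U=F, D=F, N=F, R=T

  ~((((~H | ~U) -> ((H -> U) | (R & ~R))) | (((H | N) <-> (~N <-> R)) -> ((~D | ~H) & N)))) = True
    ((~H | ~U) -> ((H -> U) | (R & ~R))) | (((H | N) <-> (~N <-> R)) -> ((~D | ~H) & N)) = False
      (~H | ~U) -> ((H -> U) | (R & ~R)) = False
        ~H | ~U = True
          ~H = False
          ~U = True
        (H -> U) | (R & ~R) = False
          H -> U = False
          R & ~R = False
            ~R = False
      ((H | N) <-> (~N <-> R)) -> ((~D | ~H) & N) = False
        (H | N) <-> (~N <-> R) = True
          H | N = True
          ~N <-> R = True
            ~N = True
        (~D | ~H) & N = False
          ~D | ~H = True
            ~D = True
            ~H = False
The formula evaluates to True.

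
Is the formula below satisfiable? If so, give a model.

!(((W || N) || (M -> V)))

M = True, W = False, V = False, N = False

  !(((W || N) || (M -> V))) = True
    (W || N) || (M -> V) = False
      W || N = False
      M -> V = False
The formula evaluates to True.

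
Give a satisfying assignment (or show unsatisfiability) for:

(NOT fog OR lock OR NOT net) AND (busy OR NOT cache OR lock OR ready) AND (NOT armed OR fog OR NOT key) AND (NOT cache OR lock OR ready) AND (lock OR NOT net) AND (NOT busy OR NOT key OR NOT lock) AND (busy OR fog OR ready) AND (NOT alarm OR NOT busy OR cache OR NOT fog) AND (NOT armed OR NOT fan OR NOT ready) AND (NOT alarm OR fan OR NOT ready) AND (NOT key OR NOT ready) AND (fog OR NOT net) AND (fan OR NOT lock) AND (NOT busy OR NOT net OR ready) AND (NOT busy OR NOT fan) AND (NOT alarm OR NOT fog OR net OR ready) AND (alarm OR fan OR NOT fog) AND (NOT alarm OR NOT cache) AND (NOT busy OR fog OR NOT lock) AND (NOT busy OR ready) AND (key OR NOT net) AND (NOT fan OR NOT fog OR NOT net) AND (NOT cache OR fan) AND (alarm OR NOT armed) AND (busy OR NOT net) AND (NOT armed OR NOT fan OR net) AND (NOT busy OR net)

armed: False; lock: False; cache: True; busy: False; net: False; fog: False; alarm: False; fan: True; key: False; ready: True

Set armed = False.
Set lock = False.
  then (lock OR NOT net) forces net = False.
  then (NOT busy OR net) forces busy = False.
Set cache = True.
  then (busy OR NOT cache OR lock OR ready) forces ready = True.
  then (NOT key OR NOT ready) forces key = False.
  then (NOT alarm OR NOT cache) forces alarm = False.
  then (NOT cache OR fan) forces fan = True.
Set fog = False.
All clauses satisfied.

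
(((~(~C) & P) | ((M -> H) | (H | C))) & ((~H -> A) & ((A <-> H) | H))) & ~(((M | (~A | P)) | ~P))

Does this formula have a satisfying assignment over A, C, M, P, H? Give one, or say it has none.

The conjunct ~(((M | (~A | P)) | ~P)) is unsatisfiable on its own:
  A=F, M=F, P=F: evaluates to False.
  A=F, M=F, P=T: evaluates to False.
  A=F, M=T, P=F: evaluates to False.
  A=F, M=T, P=T: evaluates to False.
  A=T, M=F, P=F: evaluates to False.
  A=T, M=F, P=T: evaluates to False.
  A=T, M=T, P=F: evaluates to False.
  A=T, M=T, P=T: evaluates to False.
So the whole conjunction is unsatisfiable.

Unsatisfiable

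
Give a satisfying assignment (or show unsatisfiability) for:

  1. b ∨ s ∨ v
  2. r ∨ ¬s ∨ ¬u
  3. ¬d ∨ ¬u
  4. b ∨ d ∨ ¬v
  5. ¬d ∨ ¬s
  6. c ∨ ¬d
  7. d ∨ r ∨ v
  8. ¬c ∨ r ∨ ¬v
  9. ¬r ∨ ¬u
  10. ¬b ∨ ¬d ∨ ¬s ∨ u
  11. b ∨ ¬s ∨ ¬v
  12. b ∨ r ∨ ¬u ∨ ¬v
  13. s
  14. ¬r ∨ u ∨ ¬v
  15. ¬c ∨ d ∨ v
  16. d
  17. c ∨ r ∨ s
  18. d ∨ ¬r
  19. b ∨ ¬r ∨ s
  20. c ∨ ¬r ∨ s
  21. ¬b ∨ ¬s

Unsatisfiable — no assignment works.

Case s = True:
  (¬d ∨ ¬s) forces d = False.
  Clause (d) is falsified — contradiction.
Case s = False:
  Clause (s) is falsified — contradiction.
Both cases fail, so the formula is unsatisfiable.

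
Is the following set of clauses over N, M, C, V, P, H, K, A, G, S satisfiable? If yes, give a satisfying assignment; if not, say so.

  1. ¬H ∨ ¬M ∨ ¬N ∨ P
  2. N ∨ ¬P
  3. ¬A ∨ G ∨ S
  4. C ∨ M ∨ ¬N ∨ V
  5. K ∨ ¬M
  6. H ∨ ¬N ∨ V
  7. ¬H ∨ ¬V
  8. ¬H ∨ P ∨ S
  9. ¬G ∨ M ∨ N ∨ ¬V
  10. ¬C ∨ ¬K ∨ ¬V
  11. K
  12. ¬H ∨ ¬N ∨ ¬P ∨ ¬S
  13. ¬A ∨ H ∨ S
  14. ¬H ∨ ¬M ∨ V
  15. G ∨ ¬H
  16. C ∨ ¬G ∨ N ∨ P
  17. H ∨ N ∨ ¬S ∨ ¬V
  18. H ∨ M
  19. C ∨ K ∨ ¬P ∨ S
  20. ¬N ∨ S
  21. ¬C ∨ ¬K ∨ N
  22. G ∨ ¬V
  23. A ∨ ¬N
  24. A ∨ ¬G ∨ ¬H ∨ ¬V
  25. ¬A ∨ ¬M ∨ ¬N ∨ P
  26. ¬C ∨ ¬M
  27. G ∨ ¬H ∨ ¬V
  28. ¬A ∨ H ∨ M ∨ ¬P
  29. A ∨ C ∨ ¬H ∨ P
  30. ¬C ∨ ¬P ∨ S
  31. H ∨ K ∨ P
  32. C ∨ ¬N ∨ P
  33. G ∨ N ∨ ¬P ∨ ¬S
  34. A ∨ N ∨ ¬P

N = True, M = True, C = False, V = True, P = True, H = False, K = True, A = True, G = True, S = True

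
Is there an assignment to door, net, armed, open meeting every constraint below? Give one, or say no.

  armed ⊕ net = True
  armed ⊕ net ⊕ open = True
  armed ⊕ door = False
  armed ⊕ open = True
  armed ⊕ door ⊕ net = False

door: True, net: False, armed: True, open: False

armed ⊕ net = T ⊕ F = True ✓
armed ⊕ net ⊕ open = T ⊕ F ⊕ F = True ✓
armed ⊕ door = T ⊕ T = False ✓
armed ⊕ open = T ⊕ F = True ✓
armed ⊕ door ⊕ net = T ⊕ T ⊕ F = False ✓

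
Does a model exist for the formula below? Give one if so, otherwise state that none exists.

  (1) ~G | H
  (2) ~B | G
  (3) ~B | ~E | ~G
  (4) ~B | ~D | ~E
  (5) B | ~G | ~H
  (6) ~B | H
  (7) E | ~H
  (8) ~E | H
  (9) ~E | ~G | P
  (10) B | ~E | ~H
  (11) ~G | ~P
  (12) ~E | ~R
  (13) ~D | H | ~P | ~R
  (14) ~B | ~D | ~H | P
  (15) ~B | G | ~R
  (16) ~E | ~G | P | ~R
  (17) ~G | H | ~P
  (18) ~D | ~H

D=T; P=F; H=F; G=F; E=F; B=F; R=F

Set D = True.
  then (~D | ~H) forces H = False.
  then (~G | H) forces G = False.
  then (~B | G) forces B = False.
  then (~E | H) forces E = False.
Set P = False.
Set R = False.
All clauses satisfied.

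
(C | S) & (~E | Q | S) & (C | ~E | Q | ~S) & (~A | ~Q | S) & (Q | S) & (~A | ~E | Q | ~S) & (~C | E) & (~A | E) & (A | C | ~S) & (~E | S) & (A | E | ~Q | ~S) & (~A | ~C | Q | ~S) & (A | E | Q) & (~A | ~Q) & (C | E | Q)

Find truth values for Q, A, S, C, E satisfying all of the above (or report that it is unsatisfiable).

Q: True, A: False, S: True, C: True, E: True

Set Q = True.
  then (~A | ~Q) forces A = False.
Try S = False:
  (C | S) forces C = True.
  (~C | E) forces E = True.
  clause (~E | S) is falsified — backtrack.
So S = True.
  then (A | C | ~S) forces C = True.
  then (A | E | ~Q | ~S) forces E = True.
All clauses satisfied.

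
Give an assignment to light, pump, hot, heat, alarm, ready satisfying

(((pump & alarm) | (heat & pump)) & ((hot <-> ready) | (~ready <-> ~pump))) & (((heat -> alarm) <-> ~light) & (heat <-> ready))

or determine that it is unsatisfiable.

light: False, pump: True, hot: True, heat: True, alarm: True, ready: True

  ((pump & alarm) | (heat & pump)) & ((hot <-> ready) | (~ready <-> ~pump)) = True
    (pump & alarm) | (heat & pump) = True
      pump & alarm = True
      heat & pump = True
    (hot <-> ready) | (~ready <-> ~pump) = True
      hot <-> ready = True
      ~ready <-> ~pump = True
        ~ready = False
        ~pump = False
  ((heat -> alarm) <-> ~light) & (heat <-> ready) = True
    (heat -> alarm) <-> ~light = True
      heat -> alarm = True
      ~light = True
    heat <-> ready = True
Both conjuncts True, so the formula holds.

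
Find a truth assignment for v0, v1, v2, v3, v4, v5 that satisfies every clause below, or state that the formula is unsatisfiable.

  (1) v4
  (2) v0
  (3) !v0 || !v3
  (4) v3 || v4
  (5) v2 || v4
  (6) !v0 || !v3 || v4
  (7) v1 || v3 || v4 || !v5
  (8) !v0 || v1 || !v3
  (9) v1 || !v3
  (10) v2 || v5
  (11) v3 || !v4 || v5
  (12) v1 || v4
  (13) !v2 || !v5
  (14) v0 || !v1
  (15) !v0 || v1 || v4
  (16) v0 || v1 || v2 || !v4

Unit clause (v4) forces v4 = True.
Unit clause (v0) forces v0 = True.
In (!v0 || !v3) only !v3 is left, so v3 = False.
In (v3 || !v4 || v5) only v5 is left, so v5 = True.
In (!v2 || !v5) only !v2 is left, so v2 = False.
Set v1 = True.
All clauses satisfied.

v0 = True, v1 = True, v2 = False, v3 = False, v4 = True, v5 = True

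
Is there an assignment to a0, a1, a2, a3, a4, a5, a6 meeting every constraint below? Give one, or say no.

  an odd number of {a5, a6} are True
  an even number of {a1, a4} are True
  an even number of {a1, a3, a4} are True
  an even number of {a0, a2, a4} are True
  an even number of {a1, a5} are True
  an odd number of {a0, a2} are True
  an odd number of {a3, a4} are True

a0: False, a1: True, a2: True, a3: False, a4: True, a5: True, a6: False

{a5, a6}: 1 true → odd ✓
{a1, a4}: 2 true → even ✓
{a1, a3, a4}: 2 true → even ✓
{a0, a2, a4}: 2 true → even ✓
{a1, a5}: 2 true → even ✓
{a0, a2}: 1 true → odd ✓
{a3, a4}: 1 true → odd ✓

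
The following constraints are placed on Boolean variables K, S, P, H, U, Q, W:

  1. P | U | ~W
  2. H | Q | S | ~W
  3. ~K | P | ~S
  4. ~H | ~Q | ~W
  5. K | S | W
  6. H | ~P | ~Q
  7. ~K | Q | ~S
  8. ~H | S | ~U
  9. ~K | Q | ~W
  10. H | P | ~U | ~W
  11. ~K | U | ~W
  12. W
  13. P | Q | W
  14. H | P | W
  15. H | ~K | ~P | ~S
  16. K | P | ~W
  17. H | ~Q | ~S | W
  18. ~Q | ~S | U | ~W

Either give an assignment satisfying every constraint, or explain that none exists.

K: False, S: True, P: True, H: False, U: True, Q: False, W: True

Unit clause (W) forces W = True.
Try K = True:
  (~K | Q | ~W) forces Q = True.
  (~H | ~Q | ~W) forces H = False.
  (H | ~P | ~Q) forces P = False.
  (P | U | ~W) forces U = True.
  clause (H | P | ~U | ~W) is falsified — backtrack.
So K = False.
  then (K | P | ~W) forces P = True.
Set S = True.
Set H = False.
  then (H | ~P | ~Q) forces Q = False.
Set U = True.
All clauses satisfied.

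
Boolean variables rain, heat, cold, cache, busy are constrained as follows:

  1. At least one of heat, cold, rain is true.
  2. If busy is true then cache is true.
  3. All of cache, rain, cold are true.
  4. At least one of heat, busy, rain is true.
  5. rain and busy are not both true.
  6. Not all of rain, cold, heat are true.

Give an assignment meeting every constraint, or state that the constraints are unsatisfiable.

rain = True; heat = False; cold = True; cache = True; busy = False

  (1) {heat, cold, rain}: 2 true — at least one ✓
  (2) busy=F ⇒ cache: vacuous ✓
  (3) {cache, rain, cold}: all 3 true ✓
  (4) {heat, busy, rain}: 1 true — at least one ✓
  (5) rain=T, busy=F — not both ✓
  (6) {rain, cold, heat}: 2/3 true — not all ✓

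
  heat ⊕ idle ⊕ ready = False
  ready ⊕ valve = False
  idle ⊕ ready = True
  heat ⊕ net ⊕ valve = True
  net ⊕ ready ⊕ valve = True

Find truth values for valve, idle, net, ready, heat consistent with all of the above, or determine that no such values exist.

valve=T, idle=F, net=T, ready=T, heat=T

heat ⊕ idle ⊕ ready = T ⊕ F ⊕ T = False ✓
ready ⊕ valve = T ⊕ T = False ✓
idle ⊕ ready = F ⊕ T = True ✓
heat ⊕ net ⊕ valve = T ⊕ T ⊕ T = True ✓
net ⊕ ready ⊕ valve = T ⊕ T ⊕ T = True ✓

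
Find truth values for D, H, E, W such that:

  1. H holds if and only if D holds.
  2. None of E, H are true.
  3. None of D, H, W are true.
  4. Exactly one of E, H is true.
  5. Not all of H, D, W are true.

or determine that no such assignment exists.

Case E = True:
  Constraint (2) is violated (E=T) — contradiction.
Case E = False:
  (2) forces H = False.
  Constraint (4) is violated (E=F, H=F) — contradiction.
Both cases fail — unsatisfiable.

Unsatisfiable — no assignment works.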